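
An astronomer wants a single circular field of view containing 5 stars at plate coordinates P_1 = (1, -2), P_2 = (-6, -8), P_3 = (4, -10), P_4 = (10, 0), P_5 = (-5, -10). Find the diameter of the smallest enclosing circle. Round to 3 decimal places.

A smallest enclosing disk is always determined by at most three of the input points on its boundary.
The farthest pair is P_4–P_5 with squared distance 325. The circle on this segment as diameter has centre (2.5, -5) and r² = 325/4 = 81.25.
Check P_1: distance² to centre = 11.25 ≤ 81.25, so it lies inside.
All remaining points lie in this disk, and no smaller disk contains both endpoints, so this is the minimum enclosing circle.
Diameter = 2r = 2√(81.25) ≈ 18.028.

18.028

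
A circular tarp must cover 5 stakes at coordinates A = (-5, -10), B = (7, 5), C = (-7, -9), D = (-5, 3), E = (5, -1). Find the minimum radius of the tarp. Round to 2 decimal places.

By Welzl's lemma the MEC is supported by two points (diametrically opposite) or three points (on a circumcircle).
The farthest pair is B–C with squared distance 392. The circle on this segment as diameter has centre (0, -2) and r² = 392/4 = 98.
Check A: distance² to centre = 89 ≤ 98, so it lies inside.
All remaining points lie in this disk, and no smaller disk contains both endpoints, so this is the minimum enclosing circle.
r = √98 ≈ 9.90.

9.90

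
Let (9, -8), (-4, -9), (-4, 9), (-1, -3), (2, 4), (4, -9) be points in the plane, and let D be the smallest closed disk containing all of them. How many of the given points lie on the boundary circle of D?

The minimum enclosing circle is determined by three boundary points: (9, -8), (-4, -9), (-4, 9).
Their circumcentre is (24/13, 0) with r² = 19465/169.
The farthest remaining point (4, -9) is at distance² 14473/169 ≤ 19465/169.
The points at distance exactly r from the centre are (9, -8), (-4, -9), (-4, 9) — 3 points.

3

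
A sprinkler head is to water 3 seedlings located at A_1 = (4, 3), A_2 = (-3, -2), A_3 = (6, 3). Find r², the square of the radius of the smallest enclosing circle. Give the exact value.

26.5

Side lengths²: A_1A_2² = 74, A_1A_3² = 4, A_2A_3² = 106.
Since A_2A_3² = 106 ≥ 74 + 4 = 78, the angle opposite A_2A_3 is not acute, so the smallest enclosing circle has A_2A_3 as diameter.
Centre = midpoint of A_2A_3 = (1.5, 0.5), r² = 106/4 = 26.5.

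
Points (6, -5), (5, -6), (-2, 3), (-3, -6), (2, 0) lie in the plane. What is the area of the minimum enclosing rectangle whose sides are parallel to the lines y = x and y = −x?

In coordinates u = x + y, v = x − y the rectangle is axis-aligned; the map (x,y)→(u,v) scales areas by 2.
u-values: 1, -1, 1, -9, 2; range = 2 − (-9) = 11.
v-values: 11, 11, -5, 3, 2; range = 11 − (-5) = 16.
Area = (11 × 16) / 2 = 88.

88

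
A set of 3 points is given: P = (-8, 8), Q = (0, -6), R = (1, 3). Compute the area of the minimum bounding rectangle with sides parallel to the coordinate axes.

126

x ranges over [-8, 1], width 9.
y ranges over [-6, 8], height 14.
Area = 9 × 14 = 126.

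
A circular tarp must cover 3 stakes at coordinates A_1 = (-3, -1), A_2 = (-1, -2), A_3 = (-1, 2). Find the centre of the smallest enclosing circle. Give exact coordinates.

Side lengths²: A_1A_2² = 5, A_1A_3² = 13, A_2A_3² = 16.
Since A_2A_3² = 16 < 13 + 5 = 18, the triangle is acute, so the smallest enclosing circle is the circumcircle.
Circumcentre = (-1.25, 0), r² = 4.0625.
Centre = (-1.25, 0).

(-1.25, 0)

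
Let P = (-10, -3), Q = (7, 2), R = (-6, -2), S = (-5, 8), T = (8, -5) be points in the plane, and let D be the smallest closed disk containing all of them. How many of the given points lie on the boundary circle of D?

The minimum enclosing circle of a finite set is fixed by two of the points (as a diameter) or three (as a circumcircle).
The minimum enclosing circle is determined by three boundary points: P, S, T.
Their circumcentre is (-0.625, -0.625) with r² = 93.53125.
The farthest remaining point Q is at distance² 65.03125 ≤ 93.53125.
The points at distance exactly r from the centre are P, S, T — 3 points.

3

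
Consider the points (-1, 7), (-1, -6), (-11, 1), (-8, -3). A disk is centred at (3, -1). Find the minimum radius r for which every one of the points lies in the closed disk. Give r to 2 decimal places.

14.14

The required radius is the distance from (3, -1) to the farthest point.
Squared distances: 80, 41, 200, 125.
Maximum is 200, attained at (-11, 1).
r = √200 ≈ 14.14.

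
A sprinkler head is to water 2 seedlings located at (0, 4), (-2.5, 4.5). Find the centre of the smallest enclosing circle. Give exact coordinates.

The smallest circle enclosing two points has them as diameter endpoints.
Centre = midpoint = (-1.25, 4.25); r² = |(0, 4)−(-2.5, 4.5)|²/4 = 6.5/4 = 1.625.
Centre = (-1.25, 4.25).

(-1.25, 4.25)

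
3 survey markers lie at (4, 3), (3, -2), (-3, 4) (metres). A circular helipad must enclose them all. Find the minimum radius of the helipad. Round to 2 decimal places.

4.25

Call the three points A, B, C in the order given.
Side lengths²: AB² = 26, AC² = 50, BC² = 72.
Since BC² = 72 < 50 + 26 = 76, the triangle is acute, so the smallest enclosing circle is the circumcircle.
Circumcentre = (1/6, 7/6), r² = 325/18.
r = √(325/18) ≈ 4.25.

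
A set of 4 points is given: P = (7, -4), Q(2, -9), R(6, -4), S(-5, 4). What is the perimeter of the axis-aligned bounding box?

50

Width = max x − min x = 7 − (-5) = 12.
Height = max y − min y = 4 − (-9) = 13.
Perimeter = 2(12 + 13) = 50.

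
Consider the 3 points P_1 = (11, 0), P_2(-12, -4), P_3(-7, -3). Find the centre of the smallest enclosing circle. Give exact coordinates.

(-0.5, -2)

Side lengths²: P_1P_2² = 545, P_1P_3² = 333, P_2P_3² = 26.
Since P_1P_2² = 545 ≥ 333 + 26 = 359, the angle opposite P_1P_2 is not acute, so the smallest enclosing circle has P_1P_2 as diameter.
Centre = midpoint of P_1P_2 = (-0.5, -2), r² = 545/4 = 136.25.
Centre = (-0.5, -2).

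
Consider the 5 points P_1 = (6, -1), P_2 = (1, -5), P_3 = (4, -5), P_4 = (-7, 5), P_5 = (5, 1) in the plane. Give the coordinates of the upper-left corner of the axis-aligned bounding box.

(-7, 5)

x-range [-7, 6], y-range [-5, 5].
The upper-left corner is (-7, 5).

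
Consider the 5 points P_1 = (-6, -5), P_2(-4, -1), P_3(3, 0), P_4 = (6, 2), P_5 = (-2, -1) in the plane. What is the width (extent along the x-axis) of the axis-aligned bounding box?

max x = 6, min x = -6, so width = 12.

12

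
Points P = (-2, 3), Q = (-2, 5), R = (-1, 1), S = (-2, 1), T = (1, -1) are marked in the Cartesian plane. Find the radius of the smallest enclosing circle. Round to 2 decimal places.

3.35

The minimum enclosing circle of a finite set is fixed by two of the points (as a diameter) or three (as a circumcircle).
The farthest pair is Q–T with squared distance 45. The circle on this segment as diameter has centre (-0.5, 2) and r² = 45/4 = 11.25.
Check P: distance² to centre = 3.25 ≤ 11.25, so it lies inside.
All remaining points lie in this disk, and no smaller disk contains both endpoints, so this is the minimum enclosing circle.
r = √(11.25) ≈ 3.35.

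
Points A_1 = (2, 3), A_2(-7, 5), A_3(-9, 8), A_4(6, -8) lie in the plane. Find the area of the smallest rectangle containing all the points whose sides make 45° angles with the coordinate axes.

In coordinates u = x + y, v = x − y the rectangle is axis-aligned; the map (x,y)→(u,v) scales areas by 2.
u-values: 5, -2, -1, -2; range = 5 − (-2) = 7.
v-values: -1, -12, -17, 14; range = 14 − (-17) = 31.
Area = (7 × 31) / 2 = 108.5.

108.5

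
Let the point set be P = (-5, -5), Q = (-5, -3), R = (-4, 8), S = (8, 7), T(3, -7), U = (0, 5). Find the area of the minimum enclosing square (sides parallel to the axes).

225

The bounding box has width 13 and height 15.
An axis-aligned square enclosing the set must have side ≥ max(width, height).
So the minimum side is max(13, 15) = 15.
Area = 15² = 225.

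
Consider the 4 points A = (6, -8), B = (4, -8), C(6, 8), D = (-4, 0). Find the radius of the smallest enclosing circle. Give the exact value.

A smallest enclosing disk is always determined by at most three of the input points on its boundary.
The minimum enclosing circle is determined by three boundary points: A, C, D.
Their circumcentre is (4.2, 0) with r² = 67.24.
The farthest remaining point B is at distance² 64.04 ≤ 67.24.
r = √(67.24) = 8.2.

8.2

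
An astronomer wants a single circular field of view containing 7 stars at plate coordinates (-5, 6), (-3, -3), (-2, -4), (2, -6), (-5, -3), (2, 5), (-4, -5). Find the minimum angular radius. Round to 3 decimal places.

6.946

The minimum enclosing circle of a finite set is fixed by two of the points (as a diameter) or three (as a circumcircle).
The farthest pair is (-5, 6)–(2, -6) with squared distance 193. The circle on this segment as diameter has centre (-1.5, 0) and r² = 193/4 = 48.25.
Check (-3, -3): distance² to centre = 11.25 ≤ 48.25, so it lies inside.
All remaining points lie in this disk, and no smaller disk contains both endpoints, so this is the minimum enclosing circle.
r = √(48.25) ≈ 6.946.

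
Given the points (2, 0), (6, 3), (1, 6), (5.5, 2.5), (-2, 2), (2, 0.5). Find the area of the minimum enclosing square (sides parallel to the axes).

64

The bounding box has width 8 and height 6.
An axis-aligned square enclosing the set must have side ≥ max(width, height).
So the minimum side is max(8, 6) = 8.
Area = 8² = 64.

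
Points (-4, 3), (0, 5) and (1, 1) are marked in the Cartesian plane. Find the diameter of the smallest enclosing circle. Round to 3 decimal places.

5.517

Call the three points A, B, C in the order given.
Side lengths²: AB² = 20, AC² = 29, BC² = 17.
Since AC² = 29 < 20 + 17 = 37, the triangle is acute, so the smallest enclosing circle is the circumcircle.
Circumcentre = (-23/18, 23/9), r² = 2465/324.
Diameter = 2r = 2√(2465/324) ≈ 5.517.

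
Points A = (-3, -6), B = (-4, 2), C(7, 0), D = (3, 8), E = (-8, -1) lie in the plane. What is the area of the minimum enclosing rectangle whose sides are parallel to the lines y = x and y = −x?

In coordinates u = x + y, v = x − y the rectangle is axis-aligned; the map (x,y)→(u,v) scales areas by 2.
u-values: -9, -2, 7, 11, -9; range = 11 − (-9) = 20.
v-values: 3, -6, 7, -5, -7; range = 7 − (-7) = 14.
Area = (20 × 14) / 2 = 140.

140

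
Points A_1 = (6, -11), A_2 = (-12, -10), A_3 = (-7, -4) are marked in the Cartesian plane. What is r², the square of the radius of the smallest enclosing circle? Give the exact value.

81.25

Side lengths²: A_1A_2² = 325, A_1A_3² = 218, A_2A_3² = 61.
Since A_1A_2² = 325 ≥ 218 + 61 = 279, the angle opposite A_1A_2 is not acute, so the smallest enclosing circle has A_1A_2 as diameter.
Centre = midpoint of A_1A_2 = (-3, -10.5), r² = 325/4 = 81.25.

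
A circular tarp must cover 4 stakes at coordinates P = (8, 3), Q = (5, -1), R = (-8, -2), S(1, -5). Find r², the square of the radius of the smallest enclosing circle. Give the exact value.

70.25

The farthest pair is P–R with squared distance 281. The circle on this segment as diameter has centre (0, 0.5) and r² = 281/4 = 70.25.
Check Q: distance² to centre = 27.25 ≤ 70.25, so it lies inside.
All remaining points lie in this disk, and no smaller disk contains both endpoints, so this is the minimum enclosing circle.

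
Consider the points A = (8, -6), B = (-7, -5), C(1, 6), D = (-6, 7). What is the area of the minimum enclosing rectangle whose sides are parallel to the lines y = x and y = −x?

In coordinates u = x + y, v = x − y the rectangle is axis-aligned; the map (x,y)→(u,v) scales areas by 2.
u-values: 2, -12, 7, 1; range = 7 − (-12) = 19.
v-values: 14, -2, -5, -13; range = 14 − (-13) = 27.
Area = (19 × 27) / 2 = 256.5.

256.5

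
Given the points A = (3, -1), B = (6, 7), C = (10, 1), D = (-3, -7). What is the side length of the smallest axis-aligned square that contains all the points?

The bounding box has width 13 and height 14.
An axis-aligned square enclosing the set must have side ≥ max(width, height).
So the minimum side is max(13, 14) = 14.

14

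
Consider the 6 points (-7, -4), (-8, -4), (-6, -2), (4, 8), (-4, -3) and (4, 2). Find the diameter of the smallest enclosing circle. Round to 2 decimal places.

16.97

The minimum enclosing circle of a finite set is fixed by two of the points (as a diameter) or three (as a circumcircle).
The farthest pair is (-8, -4)–(4, 8) with squared distance 288. The circle on this segment as diameter has centre (-2, 2) and r² = 288/4 = 72.
Check (-7, -4): distance² to centre = 61 ≤ 72, so it lies inside.
All remaining points lie in this disk, and no smaller disk contains both endpoints, so this is the minimum enclosing circle.
Diameter = 2r = 2√72 ≈ 16.97.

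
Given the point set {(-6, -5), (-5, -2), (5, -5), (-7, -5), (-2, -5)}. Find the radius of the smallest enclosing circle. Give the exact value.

6

By Welzl's lemma the MEC is supported by two points (diametrically opposite) or three points (on a circumcircle).
The farthest pair is (5, -5)–(-7, -5) with squared distance 144. The circle on this segment as diameter has centre (-1, -5) and r² = 144/4 = 36.
Check (-6, -5): distance² to centre = 25 ≤ 36, so it lies inside.
All remaining points lie in this disk, and no smaller disk contains both endpoints, so this is the minimum enclosing circle.
r = √36 = 6.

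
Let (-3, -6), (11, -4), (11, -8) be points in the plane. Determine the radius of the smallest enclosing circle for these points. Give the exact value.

50/7

Call the three points A, B, C in the order given.
Side lengths²: AB² = 200, AC² = 200, BC² = 16.
Since AC² = 200 < 200 + 16 = 216, the triangle is acute, so the smallest enclosing circle is the circumcircle.
Circumcentre = (29/7, -6), r² = 2500/49.
r = √(2500/49) = 50/7.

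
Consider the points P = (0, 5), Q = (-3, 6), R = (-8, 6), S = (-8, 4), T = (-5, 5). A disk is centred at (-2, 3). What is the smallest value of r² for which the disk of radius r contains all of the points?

45

The required radius is the distance from (-2, 3) to the farthest point.
Squared distances: 8, 10, 45, 37, 13.
Maximum is 45, attained at R.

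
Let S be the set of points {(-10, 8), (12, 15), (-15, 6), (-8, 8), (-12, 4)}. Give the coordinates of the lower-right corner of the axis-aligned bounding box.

x-range [-15, 12], y-range [4, 15].
The lower-right corner is (12, 4).

(12, 4)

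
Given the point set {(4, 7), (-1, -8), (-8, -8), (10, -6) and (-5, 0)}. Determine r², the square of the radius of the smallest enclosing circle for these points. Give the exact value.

By Welzl's lemma the MEC is supported by two points (diametrically opposite) or three points (on a circumcircle).
The minimum enclosing circle is determined by three boundary points: (4, 7), (-8, -8), (10, -6).
Their circumcentre is (0.5, -2.5) with r² = 102.5.
The farthest remaining point (-5, 0) is at distance² 36.5 ≤ 102.5.

102.5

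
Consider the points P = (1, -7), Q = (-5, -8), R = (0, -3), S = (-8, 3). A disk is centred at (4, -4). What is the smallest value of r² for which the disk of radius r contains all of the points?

193

The required radius is the distance from (4, -4) to the farthest point.
Squared distances: 18, 97, 17, 193.
Maximum is 193, attained at S.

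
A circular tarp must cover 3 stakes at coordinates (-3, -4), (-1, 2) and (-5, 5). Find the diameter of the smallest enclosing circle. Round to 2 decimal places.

Call the three points A, B, C in the order given.
Side lengths²: AB² = 40, AC² = 85, BC² = 25.
Since AC² = 85 ≥ 40 + 25 = 65, the angle opposite AC is not acute, so the smallest enclosing circle has AC as diameter.
Centre = midpoint of AC = (-4, 0.5), r² = 85/4 = 21.25.
Diameter = 2r = 2√(21.25) ≈ 9.22.

9.22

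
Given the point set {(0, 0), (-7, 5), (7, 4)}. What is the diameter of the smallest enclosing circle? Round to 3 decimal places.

14.036

Call the three points A, B, C in the order given.
Side lengths²: AB² = 74, AC² = 65, BC² = 197.
Since BC² = 197 ≥ 74 + 65 = 139, the angle opposite BC is not acute, so the smallest enclosing circle has BC as diameter.
Centre = midpoint of BC = (0, 4.5), r² = 197/4 = 49.25.
Diameter = 2r = 2√(49.25) ≈ 14.036.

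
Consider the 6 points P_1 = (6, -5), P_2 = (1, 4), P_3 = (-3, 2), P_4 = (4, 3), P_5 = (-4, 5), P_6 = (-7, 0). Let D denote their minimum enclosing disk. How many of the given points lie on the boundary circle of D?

3

The minimum enclosing circle is determined by three boundary points: P_1, P_5, P_6.
Their circumcentre is (0.125, -0.875) with r² = 51.53125.
The farthest remaining point P_4 is at distance² 30.03125 ≤ 51.53125.
The points at distance exactly r from the centre are P_1, P_5, P_6 — 3 points.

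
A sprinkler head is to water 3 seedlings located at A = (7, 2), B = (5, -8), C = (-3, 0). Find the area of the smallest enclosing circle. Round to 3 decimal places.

Side lengths²: AB² = 104, AC² = 104, BC² = 128.
Since BC² = 128 < 104 + 104 = 208, the triangle is acute, so the smallest enclosing circle is the circumcircle.
Circumcentre = (8/3, -7/3), r² = 338/9.
Area = π·r² = π·338/9 ≈ 117.984.

117.984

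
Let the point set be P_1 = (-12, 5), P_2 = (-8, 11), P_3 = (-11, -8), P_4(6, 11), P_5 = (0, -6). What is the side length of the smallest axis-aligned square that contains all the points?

The bounding box has width 18 and height 19.
An axis-aligned square enclosing the set must have side ≥ max(width, height).
So the minimum side is max(18, 19) = 19.

19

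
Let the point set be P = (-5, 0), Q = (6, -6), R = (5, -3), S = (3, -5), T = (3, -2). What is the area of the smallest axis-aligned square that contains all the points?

121

The bounding box has width 11 and height 6.
An axis-aligned square enclosing the set must have side ≥ max(width, height).
So the minimum side is max(11, 6) = 11.
Area = 11² = 121.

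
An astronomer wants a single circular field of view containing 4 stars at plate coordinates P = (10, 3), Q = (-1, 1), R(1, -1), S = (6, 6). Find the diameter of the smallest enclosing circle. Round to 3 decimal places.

By Welzl's lemma the MEC is supported by two points (diametrically opposite) or three points (on a circumcircle).
The farthest pair is P–Q with squared distance 125. The circle on this segment as diameter has centre (4.5, 2) and r² = 125/4 = 31.25.
Check R: distance² to centre = 21.25 ≤ 31.25, so it lies inside.
All remaining points lie in this disk, and no smaller disk contains both endpoints, so this is the minimum enclosing circle.
Diameter = 2r = 2√(31.25) ≈ 11.180.

11.180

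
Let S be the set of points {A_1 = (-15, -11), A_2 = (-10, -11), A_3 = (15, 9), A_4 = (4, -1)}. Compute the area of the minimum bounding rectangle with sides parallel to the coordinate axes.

600

x ranges over [-15, 15], width 30.
y ranges over [-11, 9], height 20.
Area = 30 × 20 = 600.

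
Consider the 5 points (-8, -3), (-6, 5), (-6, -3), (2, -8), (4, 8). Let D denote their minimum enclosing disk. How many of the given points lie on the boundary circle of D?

By Welzl's lemma the MEC is supported by two points (diametrically opposite) or three points (on a circumcircle).
The minimum enclosing circle is determined by three boundary points: (-8, -3), (2, -8), (4, 8).
Their circumcentre is (-1/17, 13/34) with r² = 86125/1156.
The farthest remaining point (-6, 5) is at distance² 65453/1156 ≤ 86125/1156.
The points at distance exactly r from the centre are (-8, -3), (2, -8), (4, 8) — 3 points.

3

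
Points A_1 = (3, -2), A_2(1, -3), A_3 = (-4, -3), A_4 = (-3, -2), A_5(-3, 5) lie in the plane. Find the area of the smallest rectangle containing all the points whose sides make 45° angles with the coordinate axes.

58.5

In coordinates u = x + y, v = x − y the rectangle is axis-aligned; the map (x,y)→(u,v) scales areas by 2.
u-values: 1, -2, -7, -5, 2; range = 2 − (-7) = 9.
v-values: 5, 4, -1, -1, -8; range = 5 − (-8) = 13.
Area = (9 × 13) / 2 = 58.5.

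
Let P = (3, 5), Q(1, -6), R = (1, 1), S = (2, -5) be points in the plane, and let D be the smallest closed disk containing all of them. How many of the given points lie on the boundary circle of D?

By Welzl's lemma the MEC is supported by two points (diametrically opposite) or three points (on a circumcircle).
The farthest pair is P–Q with squared distance 125. The circle on this segment as diameter has centre (2, -0.5) and r² = 125/4 = 31.25.
Check R: distance² to centre = 3.25 ≤ 31.25, so it lies inside.
All remaining points lie in this disk, and no smaller disk contains both endpoints, so this is the minimum enclosing circle.
The points at distance exactly r from the centre are P, Q — 2 points.

2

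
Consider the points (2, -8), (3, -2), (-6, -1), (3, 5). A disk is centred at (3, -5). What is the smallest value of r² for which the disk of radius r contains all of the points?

100

The required radius is the distance from (3, -5) to the farthest point.
Squared distances: 10, 9, 97, 100.
Maximum is 100, attained at (3, 5).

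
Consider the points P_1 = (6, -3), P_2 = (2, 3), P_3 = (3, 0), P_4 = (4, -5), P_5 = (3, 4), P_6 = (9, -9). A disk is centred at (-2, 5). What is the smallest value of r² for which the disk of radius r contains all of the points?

317

The required radius is the distance from (-2, 5) to the farthest point.
Squared distances: 128, 20, 50, 136, 26, 317.
Maximum is 317, attained at P_6.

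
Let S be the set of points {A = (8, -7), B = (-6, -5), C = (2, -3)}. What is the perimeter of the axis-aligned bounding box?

Width = max x − min x = 8 − (-6) = 14.
Height = max y − min y = -3 − (-7) = 4.
Perimeter = 2(14 + 4) = 36.

36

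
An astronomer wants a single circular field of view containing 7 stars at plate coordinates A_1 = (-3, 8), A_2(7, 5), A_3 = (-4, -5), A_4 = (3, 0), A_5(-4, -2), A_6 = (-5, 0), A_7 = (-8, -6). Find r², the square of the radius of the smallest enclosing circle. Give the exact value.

A smallest enclosing disk is always determined by at most three of the input points on its boundary.
The farthest pair is A_2–A_7 with squared distance 346. The circle on this segment as diameter has centre (-0.5, -0.5) and r² = 346/4 = 86.5.
Check A_1: distance² to centre = 78.5 ≤ 86.5, so it lies inside.
All remaining points lie in this disk, and no smaller disk contains both endpoints, so this is the minimum enclosing circle.

86.5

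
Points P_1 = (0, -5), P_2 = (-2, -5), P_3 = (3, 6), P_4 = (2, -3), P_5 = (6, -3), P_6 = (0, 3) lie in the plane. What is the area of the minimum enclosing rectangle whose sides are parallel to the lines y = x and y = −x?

96

In coordinates u = x + y, v = x − y the rectangle is axis-aligned; the map (x,y)→(u,v) scales areas by 2.
u-values: -5, -7, 9, -1, 3, 3; range = 9 − (-7) = 16.
v-values: 5, 3, -3, 5, 9, -3; range = 9 − (-3) = 12.
Area = (16 × 12) / 2 = 96.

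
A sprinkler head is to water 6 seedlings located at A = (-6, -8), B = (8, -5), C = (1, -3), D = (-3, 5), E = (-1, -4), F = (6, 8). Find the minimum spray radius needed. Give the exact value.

10

The farthest pair is A–F with squared distance 400. The circle on this segment as diameter has centre (0, 0) and r² = 400/4 = 100.
Check B: distance² to centre = 89 ≤ 100, so it lies inside.
All remaining points lie in this disk, and no smaller disk contains both endpoints, so this is the minimum enclosing circle.
r = √100 = 10.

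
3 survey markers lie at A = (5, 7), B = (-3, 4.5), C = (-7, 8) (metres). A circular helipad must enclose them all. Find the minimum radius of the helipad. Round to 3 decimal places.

6.021

Side lengths²: AB² = 70.25, AC² = 145, BC² = 28.25.
Since AC² = 145 ≥ 70.25 + 28.25 = 98.5, the angle opposite AC is not acute, so the smallest enclosing circle has AC as diameter.
Centre = midpoint of AC = (-1, 7.5), r² = 145/4 = 36.25.
r = √(36.25) ≈ 6.021.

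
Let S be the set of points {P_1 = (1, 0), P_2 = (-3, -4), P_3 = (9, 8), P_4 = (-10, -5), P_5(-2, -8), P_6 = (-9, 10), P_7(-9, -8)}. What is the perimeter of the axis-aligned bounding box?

74

Width = max x − min x = 9 − (-10) = 19.
Height = max y − min y = 10 − (-8) = 18.
Perimeter = 2(19 + 18) = 74.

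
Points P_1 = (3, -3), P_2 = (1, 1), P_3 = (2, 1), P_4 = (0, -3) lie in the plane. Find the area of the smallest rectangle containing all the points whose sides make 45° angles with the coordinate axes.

18

In coordinates u = x + y, v = x − y the rectangle is axis-aligned; the map (x,y)→(u,v) scales areas by 2.
u-values: 0, 2, 3, -3; range = 3 − (-3) = 6.
v-values: 6, 0, 1, 3; range = 6 − 0 = 6.
Area = (6 × 6) / 2 = 18.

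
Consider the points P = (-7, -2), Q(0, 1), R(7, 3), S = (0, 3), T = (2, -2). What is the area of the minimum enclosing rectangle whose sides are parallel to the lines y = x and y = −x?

In coordinates u = x + y, v = x − y the rectangle is axis-aligned; the map (x,y)→(u,v) scales areas by 2.
u-values: -9, 1, 10, 3, 0; range = 10 − (-9) = 19.
v-values: -5, -1, 4, -3, 4; range = 4 − (-5) = 9.
Area = (19 × 9) / 2 = 85.5.

85.5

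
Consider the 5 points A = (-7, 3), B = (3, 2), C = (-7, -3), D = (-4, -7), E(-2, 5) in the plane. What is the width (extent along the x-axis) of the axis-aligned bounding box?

max x = 3, min x = -7, so width = 10.

10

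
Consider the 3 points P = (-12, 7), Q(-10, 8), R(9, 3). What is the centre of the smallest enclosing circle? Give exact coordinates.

Side lengths²: PQ² = 5, PR² = 457, QR² = 386.
Since PR² = 457 ≥ 386 + 5 = 391, the angle opposite PR is not acute, so the smallest enclosing circle has PR as diameter.
Centre = midpoint of PR = (-1.5, 5), r² = 457/4 = 114.25.
Centre = (-1.5, 5).

(-1.5, 5)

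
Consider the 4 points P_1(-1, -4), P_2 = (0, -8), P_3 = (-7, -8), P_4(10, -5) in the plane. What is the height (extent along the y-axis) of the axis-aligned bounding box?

max y = -4, min y = -8, so height = 4.

4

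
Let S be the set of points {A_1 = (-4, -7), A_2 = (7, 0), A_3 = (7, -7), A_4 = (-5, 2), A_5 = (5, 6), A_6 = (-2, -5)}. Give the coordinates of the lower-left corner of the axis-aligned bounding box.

(-5, -7)

x-range [-5, 7], y-range [-7, 6].
The lower-left corner is (-5, -7).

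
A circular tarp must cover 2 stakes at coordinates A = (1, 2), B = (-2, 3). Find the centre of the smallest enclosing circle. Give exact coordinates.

(-0.5, 2.5)

The smallest circle enclosing two points has them as diameter endpoints.
Centre = midpoint = (-0.5, 2.5); r² = |AB|²/4 = 10/4 = 2.5.
Centre = (-0.5, 2.5).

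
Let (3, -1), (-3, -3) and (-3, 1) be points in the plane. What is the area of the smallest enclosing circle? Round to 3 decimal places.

34.907

Call the three points A, B, C in the order given.
Side lengths²: AB² = 40, AC² = 40, BC² = 16.
Since AC² = 40 < 40 + 16 = 56, the triangle is acute, so the smallest enclosing circle is the circumcircle.
Circumcentre = (-1/3, -1), r² = 100/9.
Area = π·r² = π·100/9 ≈ 34.907.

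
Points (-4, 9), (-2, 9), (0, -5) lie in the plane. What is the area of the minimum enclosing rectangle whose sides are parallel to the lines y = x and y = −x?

In coordinates u = x + y, v = x − y the rectangle is axis-aligned; the map (x,y)→(u,v) scales areas by 2.
u-values: 5, 7, -5; range = 7 − (-5) = 12.
v-values: -13, -11, 5; range = 5 − (-13) = 18.
Area = (12 × 18) / 2 = 108.

108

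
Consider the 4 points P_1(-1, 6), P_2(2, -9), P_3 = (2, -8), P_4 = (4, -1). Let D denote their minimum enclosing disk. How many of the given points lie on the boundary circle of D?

2

By Welzl's lemma the MEC is supported by two points (diametrically opposite) or three points (on a circumcircle).
The farthest pair is P_1–P_2 with squared distance 234. The circle on this segment as diameter has centre (0.5, -1.5) and r² = 234/4 = 58.5.
Check P_3: distance² to centre = 44.5 ≤ 58.5, so it lies inside.
All remaining points lie in this disk, and no smaller disk contains both endpoints, so this is the minimum enclosing circle.
The points at distance exactly r from the centre are P_1, P_2 — 2 points.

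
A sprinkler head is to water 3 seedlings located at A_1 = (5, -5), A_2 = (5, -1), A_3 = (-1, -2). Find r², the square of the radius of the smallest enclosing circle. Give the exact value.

Side lengths²: A_1A_2² = 16, A_1A_3² = 45, A_2A_3² = 37.
Since A_1A_3² = 45 < 37 + 16 = 53, the triangle is acute, so the smallest enclosing circle is the circumcircle.
Circumcentre = (2.25, -3), r² = 11.5625.

11.5625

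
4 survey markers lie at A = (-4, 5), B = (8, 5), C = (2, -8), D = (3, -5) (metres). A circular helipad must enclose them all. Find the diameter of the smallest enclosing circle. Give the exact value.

205/13

By Welzl's lemma the MEC is supported by two points (diametrically opposite) or three points (on a circumcircle).
The minimum enclosing circle is determined by three boundary points: A, B, C.
Their circumcentre is (2, -3/26) with r² = 42025/676.
The farthest remaining point D is at distance² 16805/676 ≤ 42025/676.
Diameter = 2r = 2√(42025/676) = 205/13.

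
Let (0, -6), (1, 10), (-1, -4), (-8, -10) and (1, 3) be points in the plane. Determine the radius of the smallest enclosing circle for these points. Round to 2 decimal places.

10.97

By Welzl's lemma the MEC is supported by two points (diametrically opposite) or three points (on a circumcircle).
The farthest pair is (1, 10)–(-8, -10) with squared distance 481. The circle on this segment as diameter has centre (-3.5, 0) and r² = 481/4 = 120.25.
Check (0, -6): distance² to centre = 48.25 ≤ 120.25, so it lies inside.
All remaining points lie in this disk, and no smaller disk contains both endpoints, so this is the minimum enclosing circle.
r = √(120.25) ≈ 10.97.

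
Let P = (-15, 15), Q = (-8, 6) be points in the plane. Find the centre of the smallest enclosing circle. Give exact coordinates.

The smallest circle enclosing two points has them as diameter endpoints.
Centre = midpoint = (-11.5, 10.5); r² = |PQ|²/4 = 130/4 = 32.5.
Centre = (-11.5, 10.5).

(-11.5, 10.5)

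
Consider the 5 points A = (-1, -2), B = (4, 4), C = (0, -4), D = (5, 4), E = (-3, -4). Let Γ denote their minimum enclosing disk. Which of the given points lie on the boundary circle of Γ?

The farthest pair is D–E with squared distance 128. The circle on this segment as diameter has centre (1, 0) and r² = 128/4 = 32.
Check A: distance² to centre = 8 ≤ 32, so it lies inside.
All remaining points lie in this disk, and no smaller disk contains both endpoints, so this is the minimum enclosing circle.
The points at distance exactly r from the centre are D, E — 2 points.

D, E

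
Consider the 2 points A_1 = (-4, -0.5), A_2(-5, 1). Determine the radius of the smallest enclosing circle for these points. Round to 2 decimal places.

The smallest circle enclosing two points has them as diameter endpoints.
Centre = midpoint = (-4.5, 0.25); r² = |A_1A_2|²/4 = 3.25/4 = 0.8125.
r = √(0.8125) ≈ 0.90.

0.90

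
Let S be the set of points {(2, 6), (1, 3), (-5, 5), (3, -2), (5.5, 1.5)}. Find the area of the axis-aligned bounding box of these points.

x ranges over [-5, 5.5], width 10.5.
y ranges over [-2, 6], height 8.
Area = 10.5 × 8 = 84.

84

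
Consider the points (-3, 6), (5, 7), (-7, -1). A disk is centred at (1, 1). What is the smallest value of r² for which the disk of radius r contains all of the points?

68

The required radius is the distance from (1, 1) to the farthest point.
Squared distances: 41, 52, 68.
Maximum is 68, attained at (-7, -1).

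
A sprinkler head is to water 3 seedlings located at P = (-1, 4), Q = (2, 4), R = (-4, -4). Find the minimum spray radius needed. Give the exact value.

5

Side lengths²: PQ² = 9, PR² = 73, QR² = 100.
Since QR² = 100 ≥ 73 + 9 = 82, the angle opposite QR is not acute, so the smallest enclosing circle has QR as diameter.
Centre = midpoint of QR = (-1, 0), r² = 100/4 = 25.
r = √25 = 5.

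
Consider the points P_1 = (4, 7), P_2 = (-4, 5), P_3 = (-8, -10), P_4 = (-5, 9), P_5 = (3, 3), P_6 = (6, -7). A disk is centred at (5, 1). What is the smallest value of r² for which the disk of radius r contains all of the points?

290

The required radius is the distance from (5, 1) to the farthest point.
Squared distances: 37, 97, 290, 164, 8, 65.
Maximum is 290, attained at P_3.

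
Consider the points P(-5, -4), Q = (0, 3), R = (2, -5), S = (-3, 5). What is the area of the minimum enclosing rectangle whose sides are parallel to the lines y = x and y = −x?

90

In coordinates u = x + y, v = x − y the rectangle is axis-aligned; the map (x,y)→(u,v) scales areas by 2.
u-values: -9, 3, -3, 2; range = 3 − (-9) = 12.
v-values: -1, -3, 7, -8; range = 7 − (-8) = 15.
Area = (12 × 15) / 2 = 90.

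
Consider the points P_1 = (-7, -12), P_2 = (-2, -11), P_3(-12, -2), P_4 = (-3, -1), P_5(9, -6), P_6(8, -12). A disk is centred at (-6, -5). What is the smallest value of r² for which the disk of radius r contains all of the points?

245

The required radius is the distance from (-6, -5) to the farthest point.
Squared distances: 50, 52, 45, 25, 226, 245.
Maximum is 245, attained at P_6.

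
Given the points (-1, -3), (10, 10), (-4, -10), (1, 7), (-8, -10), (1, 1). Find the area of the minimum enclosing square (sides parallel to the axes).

400

The bounding box has width 18 and height 20.
An axis-aligned square enclosing the set must have side ≥ max(width, height).
So the minimum side is max(18, 20) = 20.
Area = 20² = 400.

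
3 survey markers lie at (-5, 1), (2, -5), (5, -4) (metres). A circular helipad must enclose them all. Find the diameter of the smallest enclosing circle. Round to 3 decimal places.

Call the three points A, B, C in the order given.
Side lengths²: AB² = 85, AC² = 125, BC² = 10.
Since AC² = 125 ≥ 85 + 10 = 95, the angle opposite AC is not acute, so the smallest enclosing circle has AC as diameter.
Centre = midpoint of AC = (0, -1.5), r² = 125/4 = 31.25.
Diameter = 2r = 2√(31.25) ≈ 11.180.

11.180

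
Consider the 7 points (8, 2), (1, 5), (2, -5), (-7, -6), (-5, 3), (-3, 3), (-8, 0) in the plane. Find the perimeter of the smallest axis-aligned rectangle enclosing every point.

54

Width = max x − min x = 8 − (-8) = 16.
Height = max y − min y = 5 − (-6) = 11.
Perimeter = 2(16 + 11) = 54.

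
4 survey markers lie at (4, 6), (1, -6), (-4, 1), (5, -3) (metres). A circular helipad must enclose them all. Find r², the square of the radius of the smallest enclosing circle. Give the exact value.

The minimum enclosing circle is determined by three boundary points: (4, 6), (1, -6), (-4, 1).
Their circumcentre is (115/54, 5/54) with r² = 55981/1458.
The farthest remaining point (5, -3) is at distance² 25957/1458 ≤ 55981/1458.

55981/1458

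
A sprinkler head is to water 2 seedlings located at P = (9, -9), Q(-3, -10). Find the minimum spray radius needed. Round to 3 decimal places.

The smallest circle enclosing two points has them as diameter endpoints.
Centre = midpoint = (3, -9.5); r² = |PQ|²/4 = 145/4 = 36.25.
r = √(36.25) ≈ 6.021.

6.021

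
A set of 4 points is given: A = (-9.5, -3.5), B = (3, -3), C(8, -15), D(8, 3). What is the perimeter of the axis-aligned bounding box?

71

Width = max x − min x = 8 − (-9.5) = 17.5.
Height = max y − min y = 3 − (-15) = 18.
Perimeter = 2(17.5 + 18) = 71.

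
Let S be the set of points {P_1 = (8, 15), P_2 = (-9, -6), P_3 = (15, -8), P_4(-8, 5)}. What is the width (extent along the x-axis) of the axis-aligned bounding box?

24

max x = 15, min x = -9, so width = 24.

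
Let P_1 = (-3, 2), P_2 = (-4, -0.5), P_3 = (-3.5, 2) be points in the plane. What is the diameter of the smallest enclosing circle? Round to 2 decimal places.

Side lengths²: P_1P_2² = 7.25, P_1P_3² = 0.25, P_2P_3² = 6.5.
Since P_1P_2² = 7.25 ≥ 6.5 + 0.25 = 6.75, the angle opposite P_1P_2 is not acute, so the smallest enclosing circle has P_1P_2 as diameter.
Centre = midpoint of P_1P_2 = (-3.5, 0.75), r² = 7.25/4 = 1.8125.
Diameter = 2r = 2√(1.8125) ≈ 2.69.

2.69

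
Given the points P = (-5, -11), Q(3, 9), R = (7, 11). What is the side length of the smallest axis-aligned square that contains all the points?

The bounding box has width 12 and height 22.
An axis-aligned square enclosing the set must have side ≥ max(width, height).
So the minimum side is max(12, 22) = 22.

22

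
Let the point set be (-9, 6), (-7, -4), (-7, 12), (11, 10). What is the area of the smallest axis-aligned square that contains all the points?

400

The bounding box has width 20 and height 16.
An axis-aligned square enclosing the set must have side ≥ max(width, height).
So the minimum side is max(20, 16) = 20.
Area = 20² = 400.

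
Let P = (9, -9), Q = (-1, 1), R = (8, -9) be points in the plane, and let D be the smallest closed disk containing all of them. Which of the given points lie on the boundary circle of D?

Side lengths²: PQ² = 200, PR² = 1, QR² = 181.
Since PQ² = 200 ≥ 181 + 1 = 182, the angle opposite PQ is not acute, so the smallest enclosing circle has PQ as diameter.
Centre = midpoint of PQ = (4, -4), r² = 200/4 = 50.
The points at distance exactly r from the centre are P, Q — 2 points.

P, Q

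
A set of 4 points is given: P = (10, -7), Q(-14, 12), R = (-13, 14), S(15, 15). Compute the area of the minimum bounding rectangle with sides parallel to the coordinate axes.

638

x ranges over [-14, 15], width 29.
y ranges over [-7, 15], height 22.
Area = 29 × 22 = 638.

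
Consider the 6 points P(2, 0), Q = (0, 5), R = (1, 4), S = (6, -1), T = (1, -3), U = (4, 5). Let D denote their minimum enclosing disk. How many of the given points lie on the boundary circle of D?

A smallest enclosing disk is always determined by at most three of the input points on its boundary.
The minimum enclosing circle is determined by three boundary points: Q, S, T.
Their circumcentre is (31/14, 17/14) with r² = 1885/98.
The farthest remaining point U is at distance² 1717/98 ≤ 1885/98.
The points at distance exactly r from the centre are Q, S, T — 3 points.

3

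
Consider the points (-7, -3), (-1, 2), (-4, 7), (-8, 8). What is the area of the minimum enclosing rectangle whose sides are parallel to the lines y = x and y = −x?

84.5

In coordinates u = x + y, v = x − y the rectangle is axis-aligned; the map (x,y)→(u,v) scales areas by 2.
u-values: -10, 1, 3, 0; range = 3 − (-10) = 13.
v-values: -4, -3, -11, -16; range = -3 − (-16) = 13.
Area = (13 × 13) / 2 = 84.5.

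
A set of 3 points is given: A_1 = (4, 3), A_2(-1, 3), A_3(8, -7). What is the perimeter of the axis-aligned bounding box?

Width = max x − min x = 8 − (-1) = 9.
Height = max y − min y = 3 − (-7) = 10.
Perimeter = 2(9 + 10) = 38.

38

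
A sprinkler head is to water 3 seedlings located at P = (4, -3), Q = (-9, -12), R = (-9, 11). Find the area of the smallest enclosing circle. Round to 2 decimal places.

424.07

Side lengths²: PQ² = 250, PR² = 365, QR² = 529.
Since QR² = 529 < 365 + 250 = 615, the triangle is acute, so the smallest enclosing circle is the circumcircle.
Circumcentre = (-191/26, -0.5), r² = 45625/338.
Area = π·r² = π·45625/338 ≈ 424.07.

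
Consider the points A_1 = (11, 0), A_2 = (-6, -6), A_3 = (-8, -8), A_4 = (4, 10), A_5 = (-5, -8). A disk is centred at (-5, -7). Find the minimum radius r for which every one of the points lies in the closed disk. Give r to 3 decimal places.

19.235

The required radius is the distance from (-5, -7) to the farthest point.
Squared distances: 305, 2, 10, 370, 1.
Maximum is 370, attained at A_4.
r = √370 ≈ 19.235.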